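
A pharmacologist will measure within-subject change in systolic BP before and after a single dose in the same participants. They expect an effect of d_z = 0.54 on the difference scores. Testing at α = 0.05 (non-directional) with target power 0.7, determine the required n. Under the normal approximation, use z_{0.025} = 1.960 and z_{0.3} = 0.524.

For a paired (one-sample on differences) test: n = ((z_{α/2} + z_β) / d)².
z_{α/2} + z_β = 1.960 + 0.524 = 2.484.
n = (2.484 / 0.54)² = 4.600² = 21.16.
Round up.

n = 22 pairs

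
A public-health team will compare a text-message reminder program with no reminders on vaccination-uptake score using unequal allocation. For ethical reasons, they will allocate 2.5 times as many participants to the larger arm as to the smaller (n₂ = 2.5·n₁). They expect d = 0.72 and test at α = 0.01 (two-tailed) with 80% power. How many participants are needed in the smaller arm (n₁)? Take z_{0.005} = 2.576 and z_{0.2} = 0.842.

n₁ = 32

With allocation ratio k = n₂/n₁ = 2.5, Var(x̄₁−x̄₂) = σ²(1/n₁ + 1/(k·n₁)) = σ²·(k+1)/(k·n₁).
So n₁ = (1 + 1/k)·((z_{α/2} + z_β)/d)² = 1.400 × (3.418/0.72)².
n₁ = 1.400 × 22.54 = 31.6.
Round up: n₁ = 32, giving n₂ = 2.5 × 32 = 80.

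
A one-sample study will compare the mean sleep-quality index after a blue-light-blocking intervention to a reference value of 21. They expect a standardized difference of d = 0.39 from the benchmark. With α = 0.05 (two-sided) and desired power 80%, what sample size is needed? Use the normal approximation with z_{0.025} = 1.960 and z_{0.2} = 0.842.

For a one-sample test: n = ((z_{α/2} + z_β) / d)².
z_{α/2} + z_β = 1.960 + 0.842 = 2.802.
n = (2.802 / 0.39)² = 7.185² = 51.62.
Round up.

n = 52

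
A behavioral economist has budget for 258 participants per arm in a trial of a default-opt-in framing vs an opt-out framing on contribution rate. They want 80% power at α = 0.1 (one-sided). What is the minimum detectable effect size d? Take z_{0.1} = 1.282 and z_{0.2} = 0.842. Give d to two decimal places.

d_min ≈ 0.19

For two independent groups of n = 258 each: d_min = (z_{α} + z_β)·√(2/n).
z-sum = 1.282 + 0.842 = 2.124.
d_min = 2.124 × √(2/258) = 2.124 × 0.0880 = 0.187.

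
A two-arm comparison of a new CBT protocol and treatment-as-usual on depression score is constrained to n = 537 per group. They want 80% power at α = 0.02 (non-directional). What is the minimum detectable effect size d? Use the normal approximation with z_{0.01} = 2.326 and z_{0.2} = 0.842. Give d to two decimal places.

d_min ≈ 0.19

For two independent groups of n = 537 each: d_min = (z_{α/2} + z_β)·√(2/n).
z-sum = 2.326 + 0.842 = 3.168.
d_min = 3.168 × √(2/537) = 3.168 × 0.0610 = 0.193.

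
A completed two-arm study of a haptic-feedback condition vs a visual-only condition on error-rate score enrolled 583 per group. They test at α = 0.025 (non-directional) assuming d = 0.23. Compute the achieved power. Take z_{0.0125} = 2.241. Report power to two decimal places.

power ≈ 0.95

For two equal groups, power = Φ(d·√(n/2) − z_{α/2}).
d·√(n/2) = 0.23 × √(583/2) = 0.23 × 17.073 = 3.927.
z_β = 3.927 − 2.241 = 1.686.
Power = Φ(1.686) = 0.954.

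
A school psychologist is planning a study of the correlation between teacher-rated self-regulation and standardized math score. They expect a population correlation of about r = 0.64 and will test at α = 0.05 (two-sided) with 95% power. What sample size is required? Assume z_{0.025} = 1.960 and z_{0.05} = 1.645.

n = 26

Fisher's z: C = ½·ln((1+r)/(1−r)) = ½·ln(4.5556) = 0.7582.
n = ((z_{α/2} + z_β)/C)² + 3.
(1.960 + 1.645) / 0.7582 = 3.605 / 0.7582 = 4.755.
n = 4.755² + 3 = 22.61 + 3 = 25.6.
Round up.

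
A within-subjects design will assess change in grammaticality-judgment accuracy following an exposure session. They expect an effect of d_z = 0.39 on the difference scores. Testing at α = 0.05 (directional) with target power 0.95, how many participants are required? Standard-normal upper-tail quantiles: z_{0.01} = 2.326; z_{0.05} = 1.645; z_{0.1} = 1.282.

For a paired (one-sample on differences) test: n = ((z_{α} + z_β) / d)².
z_{α} + z_β = 1.645 + 1.645 = 3.290.
n = (3.290 / 0.39)² = 8.436² = 71.16.
Round up.

n = 72 pairs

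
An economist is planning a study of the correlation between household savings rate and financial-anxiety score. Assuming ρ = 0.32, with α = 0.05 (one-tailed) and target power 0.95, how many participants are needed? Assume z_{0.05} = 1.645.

Fisher's z: C = ½·ln((1+r)/(1−r)) = ½·ln(1.9412) = 0.3316.
n = ((z_{α} + z_β)/C)² + 3.
(1.645 + 1.645) / 0.3316 = 3.290 / 0.3316 = 9.922.
n = 9.922² + 3 = 98.44 + 3 = 101.4.
Round up.

n = 102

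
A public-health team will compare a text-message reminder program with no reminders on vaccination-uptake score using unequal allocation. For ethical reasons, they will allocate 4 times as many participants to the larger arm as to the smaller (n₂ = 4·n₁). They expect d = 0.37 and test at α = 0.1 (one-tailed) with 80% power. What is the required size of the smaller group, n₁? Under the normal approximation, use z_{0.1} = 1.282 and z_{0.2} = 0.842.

With allocation ratio k = n₂/n₁ = 4, Var(x̄₁−x̄₂) = σ²(1/n₁ + 1/(k·n₁)) = σ²·(k+1)/(k·n₁).
So n₁ = (1 + 1/k)·((z_{α} + z_β)/d)² = 1.250 × (2.124/0.37)².
n₁ = 1.250 × 32.95 = 41.2.
Round up: n₁ = 42, giving n₂ = 4 × 42 = 168.

n₁ = 42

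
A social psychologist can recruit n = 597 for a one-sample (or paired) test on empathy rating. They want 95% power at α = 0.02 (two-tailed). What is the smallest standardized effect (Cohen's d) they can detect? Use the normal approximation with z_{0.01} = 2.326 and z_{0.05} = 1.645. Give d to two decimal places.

For a single sample (or paired design) of n = 597: d_min = (z_{α/2} + z_β)/√n.
z-sum = 2.326 + 1.645 = 3.971.
d_min = 3.971 / √597 = 3.971 / 24.434 = 0.163.

d_min ≈ 0.16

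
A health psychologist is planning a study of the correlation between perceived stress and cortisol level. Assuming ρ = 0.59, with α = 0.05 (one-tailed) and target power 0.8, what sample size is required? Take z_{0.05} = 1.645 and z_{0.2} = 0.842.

n = 17

Fisher's z: C = ½·ln((1+r)/(1−r)) = ½·ln(3.8780) = 0.6777.
n = ((z_{α} + z_β)/C)² + 3.
(1.645 + 0.842) / 0.6777 = 2.487 / 0.6777 = 3.670.
n = 3.670² + 3 = 13.47 + 3 = 16.5.
Round up.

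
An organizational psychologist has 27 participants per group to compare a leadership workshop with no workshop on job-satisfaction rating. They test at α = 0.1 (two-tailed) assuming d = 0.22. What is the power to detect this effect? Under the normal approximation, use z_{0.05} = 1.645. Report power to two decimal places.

power ≈ 0.20

For two equal groups, power = Φ(d·√(n/2) − z_{α/2}).
d·√(n/2) = 0.22 × √(27/2) = 0.22 × 3.674 = 0.808.
z_β = 0.808 − 1.645 = -0.837.
Power = Φ(-0.837) = 0.201.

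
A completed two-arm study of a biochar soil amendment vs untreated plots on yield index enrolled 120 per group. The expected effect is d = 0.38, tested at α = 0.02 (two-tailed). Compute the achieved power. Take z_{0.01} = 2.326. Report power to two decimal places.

For two equal groups, power = Φ(d·√(n/2) − z_{α/2}).
d·√(n/2) = 0.38 × √(120/2) = 0.38 × 7.746 = 2.943.
z_β = 2.943 − 2.326 = 0.617.
Power = Φ(0.617) = 0.732.

power ≈ 0.73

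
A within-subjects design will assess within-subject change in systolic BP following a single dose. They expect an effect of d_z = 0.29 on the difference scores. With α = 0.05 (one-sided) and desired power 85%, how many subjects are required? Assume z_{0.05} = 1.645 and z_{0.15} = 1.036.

n = 86 pairs

For a paired (one-sample on differences) test: n = ((z_{α} + z_β) / d)².
z_{α} + z_β = 1.645 + 1.036 = 2.681.
n = (2.681 / 0.29)² = 9.245² = 85.47.
Round up.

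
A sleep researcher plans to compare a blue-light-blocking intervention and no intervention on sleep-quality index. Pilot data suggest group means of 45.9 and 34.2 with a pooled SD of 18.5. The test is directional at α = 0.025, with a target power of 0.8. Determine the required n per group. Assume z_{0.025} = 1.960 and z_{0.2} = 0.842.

n = 40 per group

Cohen's d = |M₁ − M₂| / SD_pooled = |45.9 − 34.2| / 18.5 = 11.7 / 18.5 = 0.632.
For two independent groups with equal n: n = 2·((z_{α} + z_β) / d)².
z_{α} + z_β = 1.960 + 0.842 = 2.802.
n = 2 × (2.802 / 0.632)² = 2 × 4.434² = 2 × 19.66 = 39.3.
Round up to the next whole participant.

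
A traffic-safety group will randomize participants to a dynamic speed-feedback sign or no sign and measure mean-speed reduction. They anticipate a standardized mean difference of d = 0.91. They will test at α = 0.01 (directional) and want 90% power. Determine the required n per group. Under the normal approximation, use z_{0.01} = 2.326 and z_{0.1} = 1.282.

n = 32 per group

For two independent groups with equal n: n = 2·((z_{α} + z_β) / d)².
z_{α} + z_β = 2.326 + 1.282 = 3.608.
n = 2 × (3.608 / 0.91)² = 2 × 3.965² = 2 × 15.72 = 31.4.
Round up to the next whole participant.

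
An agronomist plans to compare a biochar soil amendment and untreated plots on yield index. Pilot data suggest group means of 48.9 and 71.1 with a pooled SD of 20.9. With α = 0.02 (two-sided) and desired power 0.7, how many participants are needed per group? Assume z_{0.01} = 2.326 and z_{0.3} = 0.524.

n = 15 per group

Cohen's d = |M₁ − M₂| / SD_pooled = |48.9 − 71.1| / 20.9 = 22.2 / 20.9 = 1.062.
For two independent groups with equal n: n = 2·((z_{α/2} + z_β) / d)².
z_{α/2} + z_β = 2.326 + 0.524 = 2.850.
n = 2 × (2.850 / 1.062)² = 2 × 2.684² = 2 × 7.20 = 14.4.
Round up to the next whole participant.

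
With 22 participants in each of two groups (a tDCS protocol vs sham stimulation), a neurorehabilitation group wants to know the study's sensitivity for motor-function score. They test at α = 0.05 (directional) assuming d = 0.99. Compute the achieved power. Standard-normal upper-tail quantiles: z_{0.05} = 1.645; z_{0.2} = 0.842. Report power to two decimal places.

power ≈ 0.95

For two equal groups, power = Φ(d·√(n/2) − z_{α}).
d·√(n/2) = 0.99 × √(22/2) = 0.99 × 3.317 = 3.283.
z_β = 3.283 − 1.645 = 1.638.
Power = Φ(1.638) = 0.949.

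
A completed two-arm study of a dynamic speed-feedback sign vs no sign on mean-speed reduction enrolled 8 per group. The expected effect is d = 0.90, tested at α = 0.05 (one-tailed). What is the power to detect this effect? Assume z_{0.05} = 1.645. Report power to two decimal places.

power ≈ 0.56

For two equal groups, power = Φ(d·√(n/2) − z_{α}).
d·√(n/2) = 0.90 × √(8/2) = 0.90 × 2.000 = 1.800.
z_β = 1.800 − 1.645 = 0.155.
Power = Φ(0.155) = 0.562.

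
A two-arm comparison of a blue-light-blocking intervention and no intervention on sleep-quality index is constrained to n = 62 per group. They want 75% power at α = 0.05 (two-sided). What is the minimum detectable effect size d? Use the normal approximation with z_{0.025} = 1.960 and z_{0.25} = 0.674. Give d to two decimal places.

For two independent groups of n = 62 each: d_min = (z_{α/2} + z_β)·√(2/n).
z-sum = 1.960 + 0.674 = 2.634.
d_min = 2.634 × √(2/62) = 2.634 × 0.1796 = 0.473.

d_min ≈ 0.47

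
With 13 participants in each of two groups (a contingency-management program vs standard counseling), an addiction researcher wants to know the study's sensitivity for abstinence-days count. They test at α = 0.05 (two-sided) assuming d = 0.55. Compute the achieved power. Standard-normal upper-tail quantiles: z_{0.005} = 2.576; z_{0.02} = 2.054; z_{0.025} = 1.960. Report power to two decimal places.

power ≈ 0.29

For two equal groups, power = Φ(d·√(n/2) − z_{α/2}).
d·√(n/2) = 0.55 × √(13/2) = 0.55 × 2.550 = 1.402.
z_β = 1.402 − 1.960 = -0.558.
Power = Φ(-0.558) = 0.289.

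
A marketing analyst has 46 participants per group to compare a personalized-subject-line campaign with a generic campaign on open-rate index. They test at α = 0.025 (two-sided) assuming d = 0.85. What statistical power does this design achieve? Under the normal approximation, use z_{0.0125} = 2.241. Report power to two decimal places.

power ≈ 0.97

For two equal groups, power = Φ(d·√(n/2) − z_{α/2}).
d·√(n/2) = 0.85 × √(46/2) = 0.85 × 4.796 = 4.076.
z_β = 4.076 − 2.241 = 1.835.
Power = Φ(1.835) = 0.967.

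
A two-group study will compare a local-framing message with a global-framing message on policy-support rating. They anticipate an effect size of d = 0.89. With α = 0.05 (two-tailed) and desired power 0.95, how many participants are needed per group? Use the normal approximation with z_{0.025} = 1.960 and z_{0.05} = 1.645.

n = 33 per group

For two independent groups with equal n: n = 2·((z_{α/2} + z_β) / d)².
z_{α/2} + z_β = 1.960 + 1.645 = 3.605.
n = 2 × (3.605 / 0.89)² = 2 × 4.051² = 2 × 16.41 = 32.8.
Round up to the next whole participant.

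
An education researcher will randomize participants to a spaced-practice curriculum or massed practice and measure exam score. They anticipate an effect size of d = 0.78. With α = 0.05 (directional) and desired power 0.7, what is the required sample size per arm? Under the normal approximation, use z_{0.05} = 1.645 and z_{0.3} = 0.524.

n = 16 per group

For two independent groups with equal n: n = 2·((z_{α} + z_β) / d)².
z_{α} + z_β = 1.645 + 0.524 = 2.169.
n = 2 × (2.169 / 0.78)² = 2 × 2.781² = 2 × 7.73 = 15.5.
Round up to the next whole participant.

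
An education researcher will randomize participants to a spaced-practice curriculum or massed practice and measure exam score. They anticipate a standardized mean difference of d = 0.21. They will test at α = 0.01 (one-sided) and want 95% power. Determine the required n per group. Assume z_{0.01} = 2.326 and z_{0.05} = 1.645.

For two independent groups with equal n: n = 2·((z_{α} + z_β) / d)².
z_{α} + z_β = 2.326 + 1.645 = 3.971.
n = 2 × (3.971 / 0.21)² = 2 × 18.910² = 2 × 357.57 = 715.1.
Round up to the next whole participant.

n = 716 per group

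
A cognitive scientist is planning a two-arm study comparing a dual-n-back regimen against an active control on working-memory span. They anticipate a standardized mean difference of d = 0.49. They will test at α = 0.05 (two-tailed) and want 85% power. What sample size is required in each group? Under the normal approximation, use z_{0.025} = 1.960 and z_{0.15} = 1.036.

n = 75 per group

For two independent groups with equal n: n = 2·((z_{α/2} + z_β) / d)².
z_{α/2} + z_β = 1.960 + 1.036 = 2.996.
n = 2 × (2.996 / 0.49)² = 2 × 6.114² = 2 × 37.38 = 74.8.
Round up to the next whole participant.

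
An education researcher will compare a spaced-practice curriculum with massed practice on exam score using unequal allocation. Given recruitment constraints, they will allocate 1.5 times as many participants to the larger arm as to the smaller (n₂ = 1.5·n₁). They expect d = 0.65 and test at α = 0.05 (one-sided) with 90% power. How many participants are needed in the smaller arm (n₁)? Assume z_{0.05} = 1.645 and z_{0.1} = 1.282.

n₁ = 34

With allocation ratio k = n₂/n₁ = 1.5, Var(x̄₁−x̄₂) = σ²(1/n₁ + 1/(k·n₁)) = σ²·(k+1)/(k·n₁).
So n₁ = (1 + 1/k)·((z_{α} + z_β)/d)² = 1.667 × (2.927/0.65)².
n₁ = 1.667 × 20.28 = 33.8.
Round up: n₁ = 34, giving n₂ = 1.5 × 34 = 51.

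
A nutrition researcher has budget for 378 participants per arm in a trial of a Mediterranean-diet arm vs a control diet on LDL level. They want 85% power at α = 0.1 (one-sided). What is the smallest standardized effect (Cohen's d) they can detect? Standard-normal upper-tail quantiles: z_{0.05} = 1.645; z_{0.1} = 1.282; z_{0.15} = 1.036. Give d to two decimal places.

d_min ≈ 0.17

For two independent groups of n = 378 each: d_min = (z_{α} + z_β)·√(2/n).
z-sum = 1.282 + 1.036 = 2.318.
d_min = 2.318 × √(2/378) = 2.318 × 0.0727 = 0.169.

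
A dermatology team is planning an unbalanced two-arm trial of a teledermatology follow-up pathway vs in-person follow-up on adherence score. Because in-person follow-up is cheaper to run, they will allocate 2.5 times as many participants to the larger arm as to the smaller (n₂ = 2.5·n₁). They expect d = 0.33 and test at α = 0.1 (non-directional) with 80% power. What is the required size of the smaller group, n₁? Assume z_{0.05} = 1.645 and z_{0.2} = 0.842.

n₁ = 80

With allocation ratio k = n₂/n₁ = 2.5, Var(x̄₁−x̄₂) = σ²(1/n₁ + 1/(k·n₁)) = σ²·(k+1)/(k·n₁).
So n₁ = (1 + 1/k)·((z_{α/2} + z_β)/d)² = 1.400 × (2.487/0.33)².
n₁ = 1.400 × 56.80 = 79.5.
Round up: n₁ = 80, giving n₂ = 2.5 × 80 = 200.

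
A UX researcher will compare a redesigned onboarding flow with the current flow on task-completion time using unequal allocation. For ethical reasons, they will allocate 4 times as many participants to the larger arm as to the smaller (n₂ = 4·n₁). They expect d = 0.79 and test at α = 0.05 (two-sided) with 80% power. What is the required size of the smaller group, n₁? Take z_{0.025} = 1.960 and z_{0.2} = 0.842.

n₁ = 16

With allocation ratio k = n₂/n₁ = 4, Var(x̄₁−x̄₂) = σ²(1/n₁ + 1/(k·n₁)) = σ²·(k+1)/(k·n₁).
So n₁ = (1 + 1/k)·((z_{α/2} + z_β)/d)² = 1.250 × (2.802/0.79)².
n₁ = 1.250 × 12.58 = 15.7.
Round up: n₁ = 16, giving n₂ = 4 × 16 = 64.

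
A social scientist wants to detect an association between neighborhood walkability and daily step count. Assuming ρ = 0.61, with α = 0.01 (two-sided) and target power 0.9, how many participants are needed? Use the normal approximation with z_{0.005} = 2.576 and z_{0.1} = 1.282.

n = 33

Fisher's z: C = ½·ln((1+r)/(1−r)) = ½·ln(4.1282) = 0.7089.
n = ((z_{α/2} + z_β)/C)² + 3.
(2.576 + 1.282) / 0.7089 = 3.858 / 0.7089 = 5.442.
n = 5.442² + 3 = 29.62 + 3 = 32.6.
Round up.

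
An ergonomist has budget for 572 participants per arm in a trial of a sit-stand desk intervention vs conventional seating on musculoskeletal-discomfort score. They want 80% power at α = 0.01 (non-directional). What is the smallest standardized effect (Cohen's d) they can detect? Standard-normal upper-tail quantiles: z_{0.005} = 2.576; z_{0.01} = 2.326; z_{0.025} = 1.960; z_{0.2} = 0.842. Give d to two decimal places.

For two independent groups of n = 572 each: d_min = (z_{α/2} + z_β)·√(2/n).
z-sum = 2.576 + 0.842 = 3.418.
d_min = 3.418 × √(2/572) = 3.418 × 0.0591 = 0.202.

d_min ≈ 0.20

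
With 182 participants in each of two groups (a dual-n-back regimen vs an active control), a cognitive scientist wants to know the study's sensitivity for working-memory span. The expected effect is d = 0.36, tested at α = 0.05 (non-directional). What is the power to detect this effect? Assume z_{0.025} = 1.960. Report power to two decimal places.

power ≈ 0.93

For two equal groups, power = Φ(d·√(n/2) − z_{α/2}).
d·√(n/2) = 0.36 × √(182/2) = 0.36 × 9.539 = 3.434.
z_β = 3.434 − 1.960 = 1.474.
Power = Φ(1.474) = 0.930.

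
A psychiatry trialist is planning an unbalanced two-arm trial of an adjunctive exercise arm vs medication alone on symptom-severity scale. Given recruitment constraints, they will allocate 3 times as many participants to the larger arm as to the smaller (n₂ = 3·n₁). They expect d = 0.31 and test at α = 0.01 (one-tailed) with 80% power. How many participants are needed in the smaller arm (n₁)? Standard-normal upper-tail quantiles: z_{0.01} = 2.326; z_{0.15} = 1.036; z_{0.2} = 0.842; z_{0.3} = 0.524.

n₁ = 140

With allocation ratio k = n₂/n₁ = 3, Var(x̄₁−x̄₂) = σ²(1/n₁ + 1/(k·n₁)) = σ²·(k+1)/(k·n₁).
So n₁ = (1 + 1/k)·((z_{α} + z_β)/d)² = 1.333 × (3.168/0.31)².
n₁ = 1.333 × 104.44 = 139.2.
Round up: n₁ = 140, giving n₂ = 3 × 140 = 420.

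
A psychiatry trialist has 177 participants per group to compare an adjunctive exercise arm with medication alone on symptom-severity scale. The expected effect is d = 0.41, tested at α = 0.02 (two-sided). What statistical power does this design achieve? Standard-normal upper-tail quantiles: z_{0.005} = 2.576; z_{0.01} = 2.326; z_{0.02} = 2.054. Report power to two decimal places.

power ≈ 0.94

For two equal groups, power = Φ(d·√(n/2) − z_{α/2}).
d·√(n/2) = 0.41 × √(177/2) = 0.41 × 9.407 = 3.857.
z_β = 3.857 − 2.326 = 1.531.
Power = Φ(1.531) = 0.937.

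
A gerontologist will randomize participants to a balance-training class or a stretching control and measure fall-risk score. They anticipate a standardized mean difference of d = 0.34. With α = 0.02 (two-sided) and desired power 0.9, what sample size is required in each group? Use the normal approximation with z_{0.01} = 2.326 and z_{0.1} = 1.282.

n = 226 per group

For two independent groups with equal n: n = 2·((z_{α/2} + z_β) / d)².
z_{α/2} + z_β = 2.326 + 1.282 = 3.608.
n = 2 × (3.608 / 0.34)² = 2 × 10.612² = 2 × 112.61 = 225.2.
Round up to the next whole participant.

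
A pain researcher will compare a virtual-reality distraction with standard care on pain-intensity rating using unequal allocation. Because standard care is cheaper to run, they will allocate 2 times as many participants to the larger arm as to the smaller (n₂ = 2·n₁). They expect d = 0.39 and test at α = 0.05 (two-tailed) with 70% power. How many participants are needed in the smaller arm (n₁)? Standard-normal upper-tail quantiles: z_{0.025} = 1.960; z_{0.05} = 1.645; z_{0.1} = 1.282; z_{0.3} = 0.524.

With allocation ratio k = n₂/n₁ = 2, Var(x̄₁−x̄₂) = σ²(1/n₁ + 1/(k·n₁)) = σ²·(k+1)/(k·n₁).
So n₁ = (1 + 1/k)·((z_{α/2} + z_β)/d)² = 1.500 × (2.484/0.39)².
n₁ = 1.500 × 40.57 = 60.9.
Round up: n₁ = 61, giving n₂ = 2 × 61 = 122.

n₁ = 61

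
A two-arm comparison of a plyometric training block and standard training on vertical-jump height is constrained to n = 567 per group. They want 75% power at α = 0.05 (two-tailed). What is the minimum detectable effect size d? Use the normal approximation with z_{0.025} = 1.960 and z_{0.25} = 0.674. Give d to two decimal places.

d_min ≈ 0.16

For two independent groups of n = 567 each: d_min = (z_{α/2} + z_β)·√(2/n).
z-sum = 1.960 + 0.674 = 2.634.
d_min = 2.634 × √(2/567) = 2.634 × 0.0594 = 0.156.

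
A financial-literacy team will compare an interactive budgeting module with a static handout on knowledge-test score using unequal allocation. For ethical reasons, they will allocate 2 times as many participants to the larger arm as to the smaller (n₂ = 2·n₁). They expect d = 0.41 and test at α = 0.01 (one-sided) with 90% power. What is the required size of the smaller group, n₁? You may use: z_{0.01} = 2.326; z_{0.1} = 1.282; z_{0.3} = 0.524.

n₁ = 117

With allocation ratio k = n₂/n₁ = 2, Var(x̄₁−x̄₂) = σ²(1/n₁ + 1/(k·n₁)) = σ²·(k+1)/(k·n₁).
So n₁ = (1 + 1/k)·((z_{α} + z_β)/d)² = 1.500 × (3.608/0.41)².
n₁ = 1.500 × 77.44 = 116.2.
Round up: n₁ = 117, giving n₂ = 2 × 117 = 234.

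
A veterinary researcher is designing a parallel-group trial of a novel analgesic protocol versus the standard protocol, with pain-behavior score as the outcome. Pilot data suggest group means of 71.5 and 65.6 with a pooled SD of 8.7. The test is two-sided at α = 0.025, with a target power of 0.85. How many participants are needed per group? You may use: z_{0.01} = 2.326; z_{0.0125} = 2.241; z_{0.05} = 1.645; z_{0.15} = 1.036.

Cohen's d = |M₁ − M₂| / SD_pooled = |71.5 − 65.6| / 8.7 = 5.9 / 8.7 = 0.678.
For two independent groups with equal n: n = 2·((z_{α/2} + z_β) / d)².
z_{α/2} + z_β = 2.241 + 1.036 = 3.277.
n = 2 × (3.277 / 0.678)² = 2 × 4.833² = 2 × 23.36 = 46.7.
Round up to the next whole participant.

n = 47 per group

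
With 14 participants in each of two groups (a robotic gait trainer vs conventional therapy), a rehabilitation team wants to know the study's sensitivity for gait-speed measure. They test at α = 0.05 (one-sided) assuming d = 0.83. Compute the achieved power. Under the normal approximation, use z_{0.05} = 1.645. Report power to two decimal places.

For two equal groups, power = Φ(d·√(n/2) − z_{α}).
d·√(n/2) = 0.83 × √(14/2) = 0.83 × 2.646 = 2.196.
z_β = 2.196 − 1.645 = 0.551.
Power = Φ(0.551) = 0.709.

power ≈ 0.71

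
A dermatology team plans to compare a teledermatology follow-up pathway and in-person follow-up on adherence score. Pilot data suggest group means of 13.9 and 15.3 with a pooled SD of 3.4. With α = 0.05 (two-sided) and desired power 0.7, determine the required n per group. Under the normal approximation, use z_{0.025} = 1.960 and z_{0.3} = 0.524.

Cohen's d = |M₁ − M₂| / SD_pooled = |13.9 − 15.3| / 3.4 = 1.4 / 3.4 = 0.412.
For two independent groups with equal n: n = 2·((z_{α/2} + z_β) / d)².
z_{α/2} + z_β = 1.960 + 0.524 = 2.484.
n = 2 × (2.484 / 0.412)² = 2 × 6.029² = 2 × 36.35 = 72.7.
Round up to the next whole participant.

n = 73 per group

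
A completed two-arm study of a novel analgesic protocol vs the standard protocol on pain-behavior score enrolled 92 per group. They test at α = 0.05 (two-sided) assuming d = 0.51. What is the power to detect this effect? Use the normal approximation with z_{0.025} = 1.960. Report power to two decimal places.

For two equal groups, power = Φ(d·√(n/2) − z_{α/2}).
d·√(n/2) = 0.51 × √(92/2) = 0.51 × 6.782 = 3.459.
z_β = 3.459 − 1.960 = 1.499.
Power = Φ(1.499) = 0.933.

power ≈ 0.93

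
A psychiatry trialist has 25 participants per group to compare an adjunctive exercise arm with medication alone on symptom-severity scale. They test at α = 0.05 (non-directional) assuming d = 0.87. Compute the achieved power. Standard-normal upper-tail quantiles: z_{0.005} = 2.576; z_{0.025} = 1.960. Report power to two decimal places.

power ≈ 0.87

For two equal groups, power = Φ(d·√(n/2) − z_{α/2}).
d·√(n/2) = 0.87 × √(25/2) = 0.87 × 3.536 = 3.076.
z_β = 3.076 − 1.960 = 1.116.
Power = Φ(1.116) = 0.868.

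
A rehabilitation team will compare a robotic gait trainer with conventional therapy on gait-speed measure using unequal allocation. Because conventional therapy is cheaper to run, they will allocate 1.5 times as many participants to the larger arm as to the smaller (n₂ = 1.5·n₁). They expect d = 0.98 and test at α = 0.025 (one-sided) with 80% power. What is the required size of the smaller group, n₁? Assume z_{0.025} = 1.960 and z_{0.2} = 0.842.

n₁ = 14

With allocation ratio k = n₂/n₁ = 1.5, Var(x̄₁−x̄₂) = σ²(1/n₁ + 1/(k·n₁)) = σ²·(k+1)/(k·n₁).
So n₁ = (1 + 1/k)·((z_{α} + z_β)/d)² = 1.667 × (2.802/0.98)².
n₁ = 1.667 × 8.17 = 13.6.
Round up: n₁ = 14, giving n₂ = 1.5 × 14 = 21.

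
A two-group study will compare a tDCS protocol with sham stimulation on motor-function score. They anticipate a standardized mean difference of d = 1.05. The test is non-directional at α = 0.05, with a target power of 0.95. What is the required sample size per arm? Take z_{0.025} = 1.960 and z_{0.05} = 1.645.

n = 24 per group

For two independent groups with equal n: n = 2·((z_{α/2} + z_β) / d)².
z_{α/2} + z_β = 1.960 + 1.645 = 3.605.
n = 2 × (3.605 / 1.05)² = 2 × 3.433² = 2 × 11.79 = 23.6.
Round up to the next whole participant.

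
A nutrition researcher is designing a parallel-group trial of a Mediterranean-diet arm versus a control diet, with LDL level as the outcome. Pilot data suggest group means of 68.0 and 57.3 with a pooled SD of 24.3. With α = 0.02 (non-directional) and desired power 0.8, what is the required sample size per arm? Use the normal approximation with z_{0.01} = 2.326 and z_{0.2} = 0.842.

Cohen's d = |M₁ − M₂| / SD_pooled = |68.0 − 57.3| / 24.3 = 10.7 / 24.3 = 0.440.
For two independent groups with equal n: n = 2·((z_{α/2} + z_β) / d)².
z_{α/2} + z_β = 2.326 + 0.842 = 3.168.
n = 2 × (3.168 / 0.440)² = 2 × 7.200² = 2 × 51.84 = 103.7.
Round up to the next whole participant.

n = 104 per group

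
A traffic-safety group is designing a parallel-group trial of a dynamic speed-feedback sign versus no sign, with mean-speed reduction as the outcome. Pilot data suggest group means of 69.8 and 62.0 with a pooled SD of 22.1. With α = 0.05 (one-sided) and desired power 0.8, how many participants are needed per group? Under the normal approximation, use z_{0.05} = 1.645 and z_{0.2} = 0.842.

Cohen's d = |M₁ − M₂| / SD_pooled = |69.8 − 62.0| / 22.1 = 7.8 / 22.1 = 0.353.
For two independent groups with equal n: n = 2·((z_{α} + z_β) / d)².
z_{α} + z_β = 1.645 + 0.842 = 2.487.
n = 2 × (2.487 / 0.353)² = 2 × 7.045² = 2 × 49.64 = 99.3.
Round up to the next whole participant.

n = 100 per group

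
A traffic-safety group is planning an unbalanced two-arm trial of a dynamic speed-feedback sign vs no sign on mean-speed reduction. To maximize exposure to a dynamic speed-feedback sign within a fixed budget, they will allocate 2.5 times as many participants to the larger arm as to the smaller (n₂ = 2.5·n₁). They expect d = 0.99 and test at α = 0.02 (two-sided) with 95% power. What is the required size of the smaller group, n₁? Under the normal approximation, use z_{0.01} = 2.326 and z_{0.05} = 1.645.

With allocation ratio k = n₂/n₁ = 2.5, Var(x̄₁−x̄₂) = σ²(1/n₁ + 1/(k·n₁)) = σ²·(k+1)/(k·n₁).
So n₁ = (1 + 1/k)·((z_{α/2} + z_β)/d)² = 1.400 × (3.971/0.99)².
n₁ = 1.400 × 16.09 = 22.5.
Round up: n₁ = 23, giving n₂ = ⌈2.5 × 23⌉ = ⌈57.5⌉ = 58.

n₁ = 23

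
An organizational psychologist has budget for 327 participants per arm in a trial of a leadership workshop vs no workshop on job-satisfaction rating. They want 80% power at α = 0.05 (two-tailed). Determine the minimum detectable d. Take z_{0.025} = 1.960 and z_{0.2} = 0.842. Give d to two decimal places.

d_min ≈ 0.22

For two independent groups of n = 327 each: d_min = (z_{α/2} + z_β)·√(2/n).
z-sum = 1.960 + 0.842 = 2.802.
d_min = 2.802 × √(2/327) = 2.802 × 0.0782 = 0.219.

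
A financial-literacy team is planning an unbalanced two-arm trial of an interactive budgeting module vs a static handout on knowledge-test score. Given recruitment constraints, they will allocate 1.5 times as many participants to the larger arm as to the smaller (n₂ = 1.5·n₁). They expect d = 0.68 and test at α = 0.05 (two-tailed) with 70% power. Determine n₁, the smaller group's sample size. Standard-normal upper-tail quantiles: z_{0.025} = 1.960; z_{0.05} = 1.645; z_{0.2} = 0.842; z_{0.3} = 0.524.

With allocation ratio k = n₂/n₁ = 1.5, Var(x̄₁−x̄₂) = σ²(1/n₁ + 1/(k·n₁)) = σ²·(k+1)/(k·n₁).
So n₁ = (1 + 1/k)·((z_{α/2} + z_β)/d)² = 1.667 × (2.484/0.68)².
n₁ = 1.667 × 13.34 = 22.2.
Round up: n₁ = 23, giving n₂ = ⌈1.5 × 23⌉ = ⌈34.5⌉ = 35.

n₁ = 23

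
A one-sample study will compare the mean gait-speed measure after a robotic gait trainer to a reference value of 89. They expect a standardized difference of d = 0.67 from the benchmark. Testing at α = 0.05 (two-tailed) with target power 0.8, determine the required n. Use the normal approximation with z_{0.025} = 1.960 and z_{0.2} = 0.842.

For a one-sample test: n = ((z_{α/2} + z_β) / d)².
z_{α/2} + z_β = 1.960 + 0.842 = 2.802.
n = (2.802 / 0.67)² = 4.182² = 17.49.
Round up.

n = 18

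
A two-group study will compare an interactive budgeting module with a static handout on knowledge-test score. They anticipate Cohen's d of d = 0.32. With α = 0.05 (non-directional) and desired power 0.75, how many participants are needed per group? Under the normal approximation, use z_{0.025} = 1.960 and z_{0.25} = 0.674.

For two independent groups with equal n: n = 2·((z_{α/2} + z_β) / d)².
z_{α/2} + z_β = 1.960 + 0.674 = 2.634.
n = 2 × (2.634 / 0.32)² = 2 × 8.231² = 2 × 67.75 = 135.5.
Round up to the next whole participant.

n = 136 per group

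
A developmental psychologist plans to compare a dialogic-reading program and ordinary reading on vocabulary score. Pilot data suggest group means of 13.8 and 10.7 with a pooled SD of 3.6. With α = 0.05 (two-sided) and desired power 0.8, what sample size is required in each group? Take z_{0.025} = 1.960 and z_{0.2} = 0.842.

n = 22 per group

Cohen's d = |M₁ − M₂| / SD_pooled = |13.8 − 10.7| / 3.6 = 3.1 / 3.6 = 0.861.
For two independent groups with equal n: n = 2·((z_{α/2} + z_β) / d)².
z_{α/2} + z_β = 1.960 + 0.842 = 2.802.
n = 2 × (2.802 / 0.861)² = 2 × 3.254² = 2 × 10.59 = 21.2.
Round up to the next whole participant.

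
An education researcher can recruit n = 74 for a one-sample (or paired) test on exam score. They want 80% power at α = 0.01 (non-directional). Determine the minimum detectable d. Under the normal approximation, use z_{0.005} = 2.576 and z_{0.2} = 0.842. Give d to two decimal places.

For a single sample (or paired design) of n = 74: d_min = (z_{α/2} + z_β)/√n.
z-sum = 2.576 + 0.842 = 3.418.
d_min = 3.418 / √74 = 3.418 / 8.602 = 0.397.

d_min ≈ 0.40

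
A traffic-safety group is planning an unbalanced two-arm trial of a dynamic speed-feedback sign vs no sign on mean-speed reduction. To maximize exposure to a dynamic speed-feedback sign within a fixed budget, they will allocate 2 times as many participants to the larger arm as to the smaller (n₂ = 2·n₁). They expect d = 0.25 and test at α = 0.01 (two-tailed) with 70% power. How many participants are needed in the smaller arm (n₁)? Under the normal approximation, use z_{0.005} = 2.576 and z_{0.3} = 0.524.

n₁ = 231

With allocation ratio k = n₂/n₁ = 2, Var(x̄₁−x̄₂) = σ²(1/n₁ + 1/(k·n₁)) = σ²·(k+1)/(k·n₁).
So n₁ = (1 + 1/k)·((z_{α/2} + z_β)/d)² = 1.500 × (3.100/0.25)².
n₁ = 1.500 × 153.76 = 230.6.
Round up: n₁ = 231, giving n₂ = 2 × 231 = 462.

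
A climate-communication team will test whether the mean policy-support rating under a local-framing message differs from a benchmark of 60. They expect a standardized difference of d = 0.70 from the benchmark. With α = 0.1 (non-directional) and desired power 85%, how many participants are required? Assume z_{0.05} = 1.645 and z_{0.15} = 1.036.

n = 15

For a one-sample test: n = ((z_{α/2} + z_β) / d)².
z_{α/2} + z_β = 1.645 + 1.036 = 2.681.
n = (2.681 / 0.70)² = 3.830² = 14.67.
Round up.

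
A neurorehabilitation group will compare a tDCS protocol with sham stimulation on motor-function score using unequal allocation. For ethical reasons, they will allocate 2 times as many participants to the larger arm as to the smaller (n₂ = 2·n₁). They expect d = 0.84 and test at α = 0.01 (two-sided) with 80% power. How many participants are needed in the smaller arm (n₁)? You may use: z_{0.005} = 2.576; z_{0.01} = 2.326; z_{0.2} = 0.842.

With allocation ratio k = n₂/n₁ = 2, Var(x̄₁−x̄₂) = σ²(1/n₁ + 1/(k·n₁)) = σ²·(k+1)/(k·n₁).
So n₁ = (1 + 1/k)·((z_{α/2} + z_β)/d)² = 1.500 × (3.418/0.84)².
n₁ = 1.500 × 16.56 = 24.8.
Round up: n₁ = 25, giving n₂ = 2 × 25 = 50.

n₁ = 25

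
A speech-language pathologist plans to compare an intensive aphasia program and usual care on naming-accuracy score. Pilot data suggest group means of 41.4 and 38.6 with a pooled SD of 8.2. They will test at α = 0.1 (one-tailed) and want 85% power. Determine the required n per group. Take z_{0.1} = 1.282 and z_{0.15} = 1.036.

Cohen's d = |M₁ − M₂| / SD_pooled = |41.4 − 38.6| / 8.2 = 2.8 / 8.2 = 0.341.
For two independent groups with equal n: n = 2·((z_{α} + z_β) / d)².
z_{α} + z_β = 1.282 + 1.036 = 2.318.
n = 2 × (2.318 / 0.341)² = 2 × 6.798² = 2 × 46.21 = 92.4.
Round up to the next whole participant.

n = 93 per group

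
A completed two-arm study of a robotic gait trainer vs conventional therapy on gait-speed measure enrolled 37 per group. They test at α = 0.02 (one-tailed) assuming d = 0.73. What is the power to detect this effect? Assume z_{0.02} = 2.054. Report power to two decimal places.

For two equal groups, power = Φ(d·√(n/2) − z_{α}).
d·√(n/2) = 0.73 × √(37/2) = 0.73 × 4.301 = 3.140.
z_β = 3.140 − 2.054 = 1.086.
Power = Φ(1.086) = 0.861.

power ≈ 0.86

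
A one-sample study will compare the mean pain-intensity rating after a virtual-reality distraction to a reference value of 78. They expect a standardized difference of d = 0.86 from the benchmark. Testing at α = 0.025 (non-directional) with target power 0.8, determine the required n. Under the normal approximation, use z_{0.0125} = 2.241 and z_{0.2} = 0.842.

For a one-sample test: n = ((z_{α/2} + z_β) / d)².
z_{α/2} + z_β = 2.241 + 0.842 = 3.083.
n = (3.083 / 0.86)² = 3.585² = 12.85.
Round up.

n = 13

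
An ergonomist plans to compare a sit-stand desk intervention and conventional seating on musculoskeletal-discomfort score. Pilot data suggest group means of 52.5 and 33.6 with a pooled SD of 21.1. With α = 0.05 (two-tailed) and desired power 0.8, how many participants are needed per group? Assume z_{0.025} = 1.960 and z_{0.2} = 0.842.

Cohen's d = |M₁ − M₂| / SD_pooled = |52.5 − 33.6| / 21.1 = 18.9 / 21.1 = 0.896.
For two independent groups with equal n: n = 2·((z_{α/2} + z_β) / d)².
z_{α/2} + z_β = 1.960 + 0.842 = 2.802.
n = 2 × (2.802 / 0.896)² = 2 × 3.127² = 2 × 9.78 = 19.6.
Round up to the next whole participant.

n = 20 per group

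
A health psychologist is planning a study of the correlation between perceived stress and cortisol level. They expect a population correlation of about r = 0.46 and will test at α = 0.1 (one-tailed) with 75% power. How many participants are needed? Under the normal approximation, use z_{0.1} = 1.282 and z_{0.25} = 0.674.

Fisher's z: C = ½·ln((1+r)/(1−r)) = ½·ln(2.7037) = 0.4973.
n = ((z_{α} + z_β)/C)² + 3.
(1.282 + 0.674) / 0.4973 = 1.956 / 0.4973 = 3.933.
n = 3.933² + 3 = 15.47 + 3 = 18.5.
Round up.

n = 19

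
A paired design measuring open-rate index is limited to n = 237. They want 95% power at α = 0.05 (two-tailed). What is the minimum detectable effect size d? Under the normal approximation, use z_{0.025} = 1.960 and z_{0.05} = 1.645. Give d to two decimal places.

For a single sample (or paired design) of n = 237: d_min = (z_{α/2} + z_β)/√n.
z-sum = 1.960 + 1.645 = 3.605.
d_min = 3.605 / √237 = 3.605 / 15.395 = 0.234.

d_min ≈ 0.23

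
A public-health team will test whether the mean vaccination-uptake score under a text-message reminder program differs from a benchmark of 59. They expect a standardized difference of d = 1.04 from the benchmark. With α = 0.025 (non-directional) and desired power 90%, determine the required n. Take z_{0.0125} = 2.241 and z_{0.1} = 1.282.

For a one-sample test: n = ((z_{α/2} + z_β) / d)².
z_{α/2} + z_β = 2.241 + 1.282 = 3.523.
n = (3.523 / 1.04)² = 3.388² = 11.48.
Round up.

n = 12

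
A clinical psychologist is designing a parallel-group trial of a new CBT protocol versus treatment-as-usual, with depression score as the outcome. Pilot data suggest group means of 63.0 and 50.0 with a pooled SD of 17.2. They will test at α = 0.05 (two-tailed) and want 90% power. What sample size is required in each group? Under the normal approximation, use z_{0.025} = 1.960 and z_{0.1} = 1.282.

Cohen's d = |M₁ − M₂| / SD_pooled = |63.0 − 50.0| / 17.2 = 13.0 / 17.2 = 0.756.
For two independent groups with equal n: n = 2·((z_{α/2} + z_β) / d)².
z_{α/2} + z_β = 1.960 + 1.282 = 3.242.
n = 2 × (3.242 / 0.756)² = 2 × 4.288² = 2 × 18.39 = 36.8.
Round up to the next whole participant.

n = 37 per group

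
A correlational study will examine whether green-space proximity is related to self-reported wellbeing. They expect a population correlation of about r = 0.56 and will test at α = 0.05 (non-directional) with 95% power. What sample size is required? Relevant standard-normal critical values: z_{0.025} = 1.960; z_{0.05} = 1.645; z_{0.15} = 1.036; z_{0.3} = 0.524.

Fisher's z: C = ½·ln((1+r)/(1−r)) = ½·ln(3.5455) = 0.6328.
n = ((z_{α/2} + z_β)/C)² + 3.
(1.960 + 1.645) / 0.6328 = 3.605 / 0.6328 = 5.697.
n = 5.697² + 3 = 32.45 + 3 = 35.5.
Round up.

n = 36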